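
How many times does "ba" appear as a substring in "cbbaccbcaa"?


Searching for "ba" in "cbbaccbcaa"
Scanning each position:
  Position 0: "cb" => no
  Position 1: "bb" => no
  Position 2: "ba" => MATCH
  Position 3: "ac" => no
  Position 4: "cc" => no
  Position 5: "cb" => no
  Position 6: "bc" => no
  Position 7: "ca" => no
  Position 8: "aa" => no
Total occurrences: 1

1


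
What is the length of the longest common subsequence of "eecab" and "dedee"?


LCS of "eecab" and "dedee"
DP table:
           d    e    d    e    e
      0    0    0    0    0    0
  e   0    0    1    1    1    1
  e   0    0    1    1    2    2
  c   0    0    1    1    2    2
  a   0    0    1    1    2    2
  b   0    0    1    1    2    2
LCS length = dp[5][5] = 2

2


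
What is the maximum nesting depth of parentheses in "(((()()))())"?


Input: "(((()()))())"
Tracking depth:
  Position 0 '(': depth becomes 1
  Position 1 '(': depth becomes 2
  Position 2 '(': depth becomes 3
  Position 3 '(': depth becomes 4
  Position 4 ')': depth becomes 3
  Position 5 '(': depth becomes 4
  Position 6 ')': depth becomes 3
  Position 7 ')': depth becomes 2
  Position 8 ')': depth becomes 1
  Position 9 '(': depth becomes 2
  Position 10 ')': depth becomes 1
  Position 11 ')': depth becomes 0
Maximum depth reached: 4

4


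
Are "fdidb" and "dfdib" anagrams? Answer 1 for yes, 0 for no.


Strings: "fdidb", "dfdib"
Sorted first:  bddfi
Sorted second: bddfi
Sorted forms match => anagrams

1


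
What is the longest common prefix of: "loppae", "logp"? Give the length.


Words: loppae, logp
  Position 0: all 'l' => match
  Position 1: all 'o' => match
  Position 2: ('p', 'g') => mismatch, stop
LCP = "lo" (length 2)

2


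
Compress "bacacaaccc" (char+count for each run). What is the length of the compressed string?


Input: bacacaaccc
Runs:
  'b' x 1 => "b1"
  'a' x 1 => "a1"
  'c' x 1 => "c1"
  'a' x 1 => "a1"
  'c' x 1 => "c1"
  'a' x 2 => "a2"
  'c' x 3 => "c3"
Compressed: "b1a1c1a1c1a2c3"
Compressed length: 14

14


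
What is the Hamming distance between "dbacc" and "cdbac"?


Comparing "dbacc" and "cdbac" position by position:
  Position 0: 'd' vs 'c' => differ
  Position 1: 'b' vs 'd' => differ
  Position 2: 'a' vs 'b' => differ
  Position 3: 'c' vs 'a' => differ
  Position 4: 'c' vs 'c' => same
Total differences (Hamming distance): 4

4


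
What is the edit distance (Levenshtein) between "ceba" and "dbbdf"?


Computing edit distance: "ceba" -> "dbbdf"
DP table:
           d    b    b    d    f
      0    1    2    3    4    5
  c   1    1    2    3    4    5
  e   2    2    2    3    4    5
  b   3    3    2    2    3    4
  a   4    4    3    3    3    4
Edit distance = dp[4][5] = 4

4


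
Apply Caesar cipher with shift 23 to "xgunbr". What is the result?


Caesar cipher: shift "xgunbr" by 23
  'x' (pos 23) + 23 = pos 20 = 'u'
  'g' (pos 6) + 23 = pos 3 = 'd'
  'u' (pos 20) + 23 = pos 17 = 'r'
  'n' (pos 13) + 23 = pos 10 = 'k'
  'b' (pos 1) + 23 = pos 24 = 'y'
  'r' (pos 17) + 23 = pos 14 = 'o'
Result: udrkyo

udrkyo


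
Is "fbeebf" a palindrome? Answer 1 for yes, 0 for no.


Input: fbeebf
Reversed: fbeebf
  Compare pos 0 ('f') with pos 5 ('f'): match
  Compare pos 1 ('b') with pos 4 ('b'): match
  Compare pos 2 ('e') with pos 3 ('e'): match
Result: palindrome

1


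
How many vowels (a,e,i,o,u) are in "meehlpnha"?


Input: meehlpnha
Checking each character:
  'm' at position 0: consonant
  'e' at position 1: vowel (running total: 1)
  'e' at position 2: vowel (running total: 2)
  'h' at position 3: consonant
  'l' at position 4: consonant
  'p' at position 5: consonant
  'n' at position 6: consonant
  'h' at position 7: consonant
  'a' at position 8: vowel (running total: 3)
Total vowels: 3

3


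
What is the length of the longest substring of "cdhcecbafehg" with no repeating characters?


Input: "cdhcecbafehg"
Sliding window (track last position of each char):
  Position 0 ('c'): window [0,0] length 1 -- new best
  Position 1 ('d'): window [0,1] length 2 -- new best
  Position 2 ('h'): window [0,2] length 3 -- new best
  Position 3 ('c'): repeat (last at 0), move window start to 1
  Position 3 ('c'): window [1,3] length 3
  Position 4 ('e'): window [1,4] length 4 -- new best
  Position 5 ('c'): repeat (last at 3), move window start to 4
  Position 5 ('c'): window [4,5] length 2
  Position 6 ('b'): window [4,6] length 3
  Position 7 ('a'): window [4,7] length 4
  Position 8 ('f'): window [4,8] length 5 -- new best
  Position 9 ('e'): repeat (last at 4), move window start to 5
  Position 9 ('e'): window [5,9] length 5
  Position 10 ('h'): window [5,10] length 6 -- new best
  Position 11 ('g'): window [5,11] length 7 -- new best
Longest substring with no repeats: "cbafehg" with length 7

7


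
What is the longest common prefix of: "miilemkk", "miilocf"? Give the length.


Words: miilemkk, miilocf
  Position 0: all 'm' => match
  Position 1: all 'i' => match
  Position 2: all 'i' => match
  Position 3: all 'l' => match
  Position 4: ('e', 'o') => mismatch, stop
LCP = "miil" (length 4)

4


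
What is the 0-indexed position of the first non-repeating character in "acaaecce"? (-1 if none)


Input: acaaecce
Character frequencies:
  'a': 3
  'c': 3
  'e': 2
Scanning left to right for freq == 1:
  Position 0 ('a'): freq=3, skip
  Position 1 ('c'): freq=3, skip
  Position 2 ('a'): freq=3, skip
  Position 3 ('a'): freq=3, skip
  Position 4 ('e'): freq=2, skip
  Position 5 ('c'): freq=3, skip
  Position 6 ('c'): freq=3, skip
  Position 7 ('e'): freq=2, skip
  No unique character found => answer = -1

-1


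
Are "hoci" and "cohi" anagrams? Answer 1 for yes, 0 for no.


Strings: "hoci", "cohi"
Sorted first:  chio
Sorted second: chio
Sorted forms match => anagrams

1


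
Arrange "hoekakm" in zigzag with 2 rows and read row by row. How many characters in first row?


Zigzag "hoekakm" into 2 rows:
Placing characters:
  'h' => row 0
  'o' => row 1
  'e' => row 0
  'k' => row 1
  'a' => row 0
  'k' => row 1
  'm' => row 0
Rows:
  Row 0: "heam"
  Row 1: "okk"
First row length: 4

4


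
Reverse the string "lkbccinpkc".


Input: lkbccinpkc
Reading characters right to left:
  Position 9: 'c'
  Position 8: 'k'
  Position 7: 'p'
  Position 6: 'n'
  Position 5: 'i'
  Position 4: 'c'
  Position 3: 'c'
  Position 2: 'b'
  Position 1: 'k'
  Position 0: 'l'
Reversed: ckpniccbkl

ckpniccbkl


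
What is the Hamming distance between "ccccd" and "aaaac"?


Comparing "ccccd" and "aaaac" position by position:
  Position 0: 'c' vs 'a' => differ
  Position 1: 'c' vs 'a' => differ
  Position 2: 'c' vs 'a' => differ
  Position 3: 'c' vs 'a' => differ
  Position 4: 'd' vs 'c' => differ
Total differences (Hamming distance): 5

5


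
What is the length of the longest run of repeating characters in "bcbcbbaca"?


Input: "bcbcbbaca"
Scanning for longest run:
  Position 1 ('c'): new char, reset run to 1
  Position 2 ('b'): new char, reset run to 1
  Position 3 ('c'): new char, reset run to 1
  Position 4 ('b'): new char, reset run to 1
  Position 5 ('b'): continues run of 'b', length=2
  Position 6 ('a'): new char, reset run to 1
  Position 7 ('c'): new char, reset run to 1
  Position 8 ('a'): new char, reset run to 1
Longest run: 'b' with length 2

2


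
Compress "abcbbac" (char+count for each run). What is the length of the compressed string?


Input: abcbbac
Runs:
  'a' x 1 => "a1"
  'b' x 1 => "b1"
  'c' x 1 => "c1"
  'b' x 2 => "b2"
  'a' x 1 => "a1"
  'c' x 1 => "c1"
Compressed: "a1b1c1b2a1c1"
Compressed length: 12

12


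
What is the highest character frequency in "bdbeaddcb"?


Input: bdbeaddcb
Character counts:
  'a': 1
  'b': 3
  'c': 1
  'd': 3
  'e': 1
Maximum frequency: 3

3


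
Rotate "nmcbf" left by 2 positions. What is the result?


Input: "nmcbf", rotate left by 2
First 2 characters: "nm"
Remaining characters: "cbf"
Concatenate remaining + first: "cbf" + "nm" = "cbfnm"

cbfnm


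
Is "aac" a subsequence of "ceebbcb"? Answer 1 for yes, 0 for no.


Check if "aac" is a subsequence of "ceebbcb"
Greedy scan:
  Position 0 ('c'): no match needed
  Position 1 ('e'): no match needed
  Position 2 ('e'): no match needed
  Position 3 ('b'): no match needed
  Position 4 ('b'): no match needed
  Position 5 ('c'): no match needed
  Position 6 ('b'): no match needed
Only matched 0/3 characters => not a subsequence

0


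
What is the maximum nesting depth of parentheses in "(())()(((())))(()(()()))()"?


Input: "(())()(((())))(()(()()))()"
Tracking depth:
  Position 0 '(': depth becomes 1
  Position 1 '(': depth becomes 2
  Position 2 ')': depth becomes 1
  Position 3 ')': depth becomes 0
  Position 4 '(': depth becomes 1
  Position 5 ')': depth becomes 0
  Position 6 '(': depth becomes 1
  Position 7 '(': depth becomes 2
  Position 8 '(': depth becomes 3
  Position 9 '(': depth becomes 4
  Position 10 ')': depth becomes 3
  Position 11 ')': depth becomes 2
  Position 12 ')': depth becomes 1
  Position 13 ')': depth becomes 0
  Position 14 '(': depth becomes 1
  Position 15 '(': depth becomes 2
  Position 16 ')': depth becomes 1
  Position 17 '(': depth becomes 2
  Position 18 '(': depth becomes 3
  Position 19 ')': depth becomes 2
  Position 20 '(': depth becomes 3
  Position 21 ')': depth becomes 2
  Position 22 ')': depth becomes 1
  Position 23 ')': depth becomes 0
  Position 24 '(': depth becomes 1
  Position 25 ')': depth becomes 0
Maximum depth reached: 4

4


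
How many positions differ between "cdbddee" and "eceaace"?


Comparing "cdbddee" and "eceaace" position by position:
  Position 0: 'c' vs 'e' => DIFFER
  Position 1: 'd' vs 'c' => DIFFER
  Position 2: 'b' vs 'e' => DIFFER
  Position 3: 'd' vs 'a' => DIFFER
  Position 4: 'd' vs 'a' => DIFFER
  Position 5: 'e' vs 'c' => DIFFER
  Position 6: 'e' vs 'e' => same
Positions that differ: 6

6


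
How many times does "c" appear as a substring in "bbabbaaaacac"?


Searching for "c" in "bbabbaaaacac"
Scanning each position:
  Position 0: "b" => no
  Position 1: "b" => no
  Position 2: "a" => no
  Position 3: "b" => no
  Position 4: "b" => no
  Position 5: "a" => no
  Position 6: "a" => no
  Position 7: "a" => no
  Position 8: "a" => no
  Position 9: "c" => MATCH
  Position 10: "a" => no
  Position 11: "c" => MATCH
Total occurrences: 2

2


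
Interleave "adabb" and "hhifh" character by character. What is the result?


Interleaving "adabb" and "hhifh":
  Position 0: 'a' from first, 'h' from second => "ah"
  Position 1: 'd' from first, 'h' from second => "dh"
  Position 2: 'a' from first, 'i' from second => "ai"
  Position 3: 'b' from first, 'f' from second => "bf"
  Position 4: 'b' from first, 'h' from second => "bh"
Result: ahdhaibfbh

ahdhaibfbh


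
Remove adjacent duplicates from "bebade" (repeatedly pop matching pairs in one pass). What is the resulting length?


Input: bebade
Stack-based adjacent duplicate removal:
  Read 'b': push. Stack: b
  Read 'e': push. Stack: be
  Read 'b': push. Stack: beb
  Read 'a': push. Stack: beba
  Read 'd': push. Stack: bebad
  Read 'e': push. Stack: bebade
Final stack: "bebade" (length 6)

6


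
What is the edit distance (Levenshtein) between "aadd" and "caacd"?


Computing edit distance: "aadd" -> "caacd"
DP table:
           c    a    a    c    d
      0    1    2    3    4    5
  a   1    1    1    2    3    4
  a   2    2    1    1    2    3
  d   3    3    2    2    2    2
  d   4    4    3    3    3    2
Edit distance = dp[4][5] = 2

2


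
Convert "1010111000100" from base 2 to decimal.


Input: "1010111000100" in base 2
Positional expansion:
  Digit '1' (value 1) x 2^12 = 4096
  Digit '0' (value 0) x 2^11 = 0
  Digit '1' (value 1) x 2^10 = 1024
  Digit '0' (value 0) x 2^9 = 0
  Digit '1' (value 1) x 2^8 = 256
  Digit '1' (value 1) x 2^7 = 128
  Digit '1' (value 1) x 2^6 = 64
  Digit '0' (value 0) x 2^5 = 0
  Digit '0' (value 0) x 2^4 = 0
  Digit '0' (value 0) x 2^3 = 0
  Digit '1' (value 1) x 2^2 = 4
  Digit '0' (value 0) x 2^1 = 0
  Digit '0' (value 0) x 2^0 = 0
Sum = 5572

5572


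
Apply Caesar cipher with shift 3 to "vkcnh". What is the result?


Caesar cipher: shift "vkcnh" by 3
  'v' (pos 21) + 3 = pos 24 = 'y'
  'k' (pos 10) + 3 = pos 13 = 'n'
  'c' (pos 2) + 3 = pos 5 = 'f'
  'n' (pos 13) + 3 = pos 16 = 'q'
  'h' (pos 7) + 3 = pos 10 = 'k'
Result: ynfqk

ynfqk


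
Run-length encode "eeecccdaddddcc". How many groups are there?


Input: eeecccdaddddcc
Scanning for consecutive runs:
  Group 1: 'e' x 3 (positions 0-2)
  Group 2: 'c' x 3 (positions 3-5)
  Group 3: 'd' x 1 (positions 6-6)
  Group 4: 'a' x 1 (positions 7-7)
  Group 5: 'd' x 4 (positions 8-11)
  Group 6: 'c' x 2 (positions 12-13)
Total groups: 6

6


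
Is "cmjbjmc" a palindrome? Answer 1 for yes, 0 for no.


Input: cmjbjmc
Reversed: cmjbjmc
  Compare pos 0 ('c') with pos 6 ('c'): match
  Compare pos 1 ('m') with pos 5 ('m'): match
  Compare pos 2 ('j') with pos 4 ('j'): match
Result: palindrome

1


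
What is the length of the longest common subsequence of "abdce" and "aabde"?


LCS of "abdce" and "aabde"
DP table:
           a    a    b    d    e
      0    0    0    0    0    0
  a   0    1    1    1    1    1
  b   0    1    1    2    2    2
  d   0    1    1    2    3    3
  c   0    1    1    2    3    3
  e   0    1    1    2    3    4
LCS length = dp[5][5] = 4

4


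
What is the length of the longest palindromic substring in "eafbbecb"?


Input: "eafbbecb"
Checking substrings for palindromes:
  [3:5] "bb" (len 2) => palindrome
Longest palindromic substring: "bb" with length 2

2


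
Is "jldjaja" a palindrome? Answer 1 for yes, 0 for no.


Input: jldjaja
Reversed: ajajdlj
  Compare pos 0 ('j') with pos 6 ('a'): MISMATCH
  Compare pos 1 ('l') with pos 5 ('j'): MISMATCH
  Compare pos 2 ('d') with pos 4 ('a'): MISMATCH
Result: not a palindrome

0


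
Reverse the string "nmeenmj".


Input: nmeenmj
Reading characters right to left:
  Position 6: 'j'
  Position 5: 'm'
  Position 4: 'n'
  Position 3: 'e'
  Position 2: 'e'
  Position 1: 'm'
  Position 0: 'n'
Reversed: jmneemn

jmneemn


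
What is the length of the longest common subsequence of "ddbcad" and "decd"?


LCS of "ddbcad" and "decd"
DP table:
           d    e    c    d
      0    0    0    0    0
  d   0    1    1    1    1
  d   0    1    1    1    2
  b   0    1    1    1    2
  c   0    1    1    2    2
  a   0    1    1    2    2
  d   0    1    1    2    3
LCS length = dp[6][4] = 3

3


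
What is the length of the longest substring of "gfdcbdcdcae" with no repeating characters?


Input: "gfdcbdcdcae"
Sliding window (track last position of each char):
  Position 0 ('g'): window [0,0] length 1 -- new best
  Position 1 ('f'): window [0,1] length 2 -- new best
  Position 2 ('d'): window [0,2] length 3 -- new best
  Position 3 ('c'): window [0,3] length 4 -- new best
  Position 4 ('b'): window [0,4] length 5 -- new best
  Position 5 ('d'): repeat (last at 2), move window start to 3
  Position 5 ('d'): window [3,5] length 3
  Position 6 ('c'): repeat (last at 3), move window start to 4
  Position 6 ('c'): window [4,6] length 3
  Position 7 ('d'): repeat (last at 5), move window start to 6
  Position 7 ('d'): window [6,7] length 2
  Position 8 ('c'): repeat (last at 6), move window start to 7
  Position 8 ('c'): window [7,8] length 2
  Position 9 ('a'): window [7,9] length 3
  Position 10 ('e'): window [7,10] length 4
Longest substring with no repeats: "gfdcb" with length 5

5


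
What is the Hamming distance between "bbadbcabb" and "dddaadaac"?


Comparing "bbadbcabb" and "dddaadaac" position by position:
  Position 0: 'b' vs 'd' => differ
  Position 1: 'b' vs 'd' => differ
  Position 2: 'a' vs 'd' => differ
  Position 3: 'd' vs 'a' => differ
  Position 4: 'b' vs 'a' => differ
  Position 5: 'c' vs 'd' => differ
  Position 6: 'a' vs 'a' => same
  Position 7: 'b' vs 'a' => differ
  Position 8: 'b' vs 'c' => differ
Total differences (Hamming distance): 8

8


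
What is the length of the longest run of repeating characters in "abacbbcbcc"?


Input: "abacbbcbcc"
Scanning for longest run:
  Position 1 ('b'): new char, reset run to 1
  Position 2 ('a'): new char, reset run to 1
  Position 3 ('c'): new char, reset run to 1
  Position 4 ('b'): new char, reset run to 1
  Position 5 ('b'): continues run of 'b', length=2
  Position 6 ('c'): new char, reset run to 1
  Position 7 ('b'): new char, reset run to 1
  Position 8 ('c'): new char, reset run to 1
  Position 9 ('c'): continues run of 'c', length=2
Longest run: 'b' with length 2

2


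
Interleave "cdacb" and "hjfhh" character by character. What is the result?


Interleaving "cdacb" and "hjfhh":
  Position 0: 'c' from first, 'h' from second => "ch"
  Position 1: 'd' from first, 'j' from second => "dj"
  Position 2: 'a' from first, 'f' from second => "af"
  Position 3: 'c' from first, 'h' from second => "ch"
  Position 4: 'b' from first, 'h' from second => "bh"
Result: chdjafchbh

chdjafchbh


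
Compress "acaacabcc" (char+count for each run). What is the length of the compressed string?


Input: acaacabcc
Runs:
  'a' x 1 => "a1"
  'c' x 1 => "c1"
  'a' x 2 => "a2"
  'c' x 1 => "c1"
  'a' x 1 => "a1"
  'b' x 1 => "b1"
  'c' x 2 => "c2"
Compressed: "a1c1a2c1a1b1c2"
Compressed length: 14

14


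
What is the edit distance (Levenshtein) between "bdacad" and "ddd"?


Computing edit distance: "bdacad" -> "ddd"
DP table:
           d    d    d
      0    1    2    3
  b   1    1    2    3
  d   2    1    1    2
  a   3    2    2    2
  c   4    3    3    3
  a   5    4    4    4
  d   6    5    4    4
Edit distance = dp[6][3] = 4

4


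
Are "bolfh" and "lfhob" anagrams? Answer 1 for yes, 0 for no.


Strings: "bolfh", "lfhob"
Sorted first:  bfhlo
Sorted second: bfhlo
Sorted forms match => anagrams

1


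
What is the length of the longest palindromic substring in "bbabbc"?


Input: "bbabbc"
Checking substrings for palindromes:
  [0:5] "bbabb" (len 5) => palindrome
  [1:4] "bab" (len 3) => palindrome
  [0:2] "bb" (len 2) => palindrome
  [3:5] "bb" (len 2) => palindrome
Longest palindromic substring: "bbabb" with length 5

5


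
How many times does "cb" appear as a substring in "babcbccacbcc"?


Searching for "cb" in "babcbccacbcc"
Scanning each position:
  Position 0: "ba" => no
  Position 1: "ab" => no
  Position 2: "bc" => no
  Position 3: "cb" => MATCH
  Position 4: "bc" => no
  Position 5: "cc" => no
  Position 6: "ca" => no
  Position 7: "ac" => no
  Position 8: "cb" => MATCH
  Position 9: "bc" => no
  Position 10: "cc" => no
Total occurrences: 2

2


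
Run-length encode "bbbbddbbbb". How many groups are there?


Input: bbbbddbbbb
Scanning for consecutive runs:
  Group 1: 'b' x 4 (positions 0-3)
  Group 2: 'd' x 2 (positions 4-5)
  Group 3: 'b' x 4 (positions 6-9)
Total groups: 3

3


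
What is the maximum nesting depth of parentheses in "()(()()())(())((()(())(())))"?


Input: "()(()()())(())((()(())(())))"
Tracking depth:
  Position 0 '(': depth becomes 1
  Position 1 ')': depth becomes 0
  Position 2 '(': depth becomes 1
  Position 3 '(': depth becomes 2
  Position 4 ')': depth becomes 1
  Position 5 '(': depth becomes 2
  Position 6 ')': depth becomes 1
  Position 7 '(': depth becomes 2
  Position 8 ')': depth becomes 1
  Position 9 ')': depth becomes 0
  Position 10 '(': depth becomes 1
  Position 11 '(': depth becomes 2
  Position 12 ')': depth becomes 1
  Position 13 ')': depth becomes 0
  Position 14 '(': depth becomes 1
  Position 15 '(': depth becomes 2
  Position 16 '(': depth becomes 3
  Position 17 ')': depth becomes 2
  Position 18 '(': depth becomes 3
  Position 19 '(': depth becomes 4
  Position 20 ')': depth becomes 3
  Position 21 ')': depth becomes 2
  Position 22 '(': depth becomes 3
  Position 23 '(': depth becomes 4
  Position 24 ')': depth becomes 3
  Position 25 ')': depth becomes 2
  Position 26 ')': depth becomes 1
  Position 27 ')': depth becomes 0
Maximum depth reached: 4

4


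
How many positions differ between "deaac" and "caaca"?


Comparing "deaac" and "caaca" position by position:
  Position 0: 'd' vs 'c' => DIFFER
  Position 1: 'e' vs 'a' => DIFFER
  Position 2: 'a' vs 'a' => same
  Position 3: 'a' vs 'c' => DIFFER
  Position 4: 'c' vs 'a' => DIFFER
Positions that differ: 4

4


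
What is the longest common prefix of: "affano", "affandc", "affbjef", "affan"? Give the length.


Words: affano, affandc, affbjef, affan
  Position 0: all 'a' => match
  Position 1: all 'f' => match
  Position 2: all 'f' => match
  Position 3: ('a', 'a', 'b', 'a') => mismatch, stop
LCP = "aff" (length 3)

3


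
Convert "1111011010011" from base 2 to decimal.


Input: "1111011010011" in base 2
Positional expansion:
  Digit '1' (value 1) x 2^12 = 4096
  Digit '1' (value 1) x 2^11 = 2048
  Digit '1' (value 1) x 2^10 = 1024
  Digit '1' (value 1) x 2^9 = 512
  Digit '0' (value 0) x 2^8 = 0
  Digit '1' (value 1) x 2^7 = 128
  Digit '1' (value 1) x 2^6 = 64
  Digit '0' (value 0) x 2^5 = 0
  Digit '1' (value 1) x 2^4 = 16
  Digit '0' (value 0) x 2^3 = 0
  Digit '0' (value 0) x 2^2 = 0
  Digit '1' (value 1) x 2^1 = 2
  Digit '1' (value 1) x 2^0 = 1
Sum = 7891

7891


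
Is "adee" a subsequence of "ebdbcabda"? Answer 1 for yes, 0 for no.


Check if "adee" is a subsequence of "ebdbcabda"
Greedy scan:
  Position 0 ('e'): no match needed
  Position 1 ('b'): no match needed
  Position 2 ('d'): no match needed
  Position 3 ('b'): no match needed
  Position 4 ('c'): no match needed
  Position 5 ('a'): matches sub[0] = 'a'
  Position 6 ('b'): no match needed
  Position 7 ('d'): matches sub[1] = 'd'
  Position 8 ('a'): no match needed
Only matched 2/4 characters => not a subsequence

0


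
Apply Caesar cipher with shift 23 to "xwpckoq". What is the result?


Caesar cipher: shift "xwpckoq" by 23
  'x' (pos 23) + 23 = pos 20 = 'u'
  'w' (pos 22) + 23 = pos 19 = 't'
  'p' (pos 15) + 23 = pos 12 = 'm'
  'c' (pos 2) + 23 = pos 25 = 'z'
  'k' (pos 10) + 23 = pos 7 = 'h'
  'o' (pos 14) + 23 = pos 11 = 'l'
  'q' (pos 16) + 23 = pos 13 = 'n'
Result: utmzhln

utmzhln


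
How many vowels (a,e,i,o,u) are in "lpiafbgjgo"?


Input: lpiafbgjgo
Checking each character:
  'l' at position 0: consonant
  'p' at position 1: consonant
  'i' at position 2: vowel (running total: 1)
  'a' at position 3: vowel (running total: 2)
  'f' at position 4: consonant
  'b' at position 5: consonant
  'g' at position 6: consonant
  'j' at position 7: consonant
  'g' at position 8: consonant
  'o' at position 9: vowel (running total: 3)
Total vowels: 3

3


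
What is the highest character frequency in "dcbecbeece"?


Input: dcbecbeece
Character counts:
  'b': 2
  'c': 3
  'd': 1
  'e': 4
Maximum frequency: 4

4


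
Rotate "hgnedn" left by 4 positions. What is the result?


Input: "hgnedn", rotate left by 4
First 4 characters: "hgne"
Remaining characters: "dn"
Concatenate remaining + first: "dn" + "hgne" = "dnhgne"

dnhgne


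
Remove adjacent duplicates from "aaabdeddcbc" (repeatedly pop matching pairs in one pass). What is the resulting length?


Input: aaabdeddcbc
Stack-based adjacent duplicate removal:
  Read 'a': push. Stack: a
  Read 'a': matches stack top 'a' => pop. Stack: (empty)
  Read 'a': push. Stack: a
  Read 'b': push. Stack: ab
  Read 'd': push. Stack: abd
  Read 'e': push. Stack: abde
  Read 'd': push. Stack: abded
  Read 'd': matches stack top 'd' => pop. Stack: abde
  Read 'c': push. Stack: abdec
  Read 'b': push. Stack: abdecb
  Read 'c': push. Stack: abdecbc
Final stack: "abdecbc" (length 7)

7


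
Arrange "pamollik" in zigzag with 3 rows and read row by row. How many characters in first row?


Zigzag "pamollik" into 3 rows:
Placing characters:
  'p' => row 0
  'a' => row 1
  'm' => row 2
  'o' => row 1
  'l' => row 0
  'l' => row 1
  'i' => row 2
  'k' => row 1
Rows:
  Row 0: "pl"
  Row 1: "aolk"
  Row 2: "mi"
First row length: 2

2


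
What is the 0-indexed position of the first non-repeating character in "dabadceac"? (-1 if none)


Input: dabadceac
Character frequencies:
  'a': 3
  'b': 1
  'c': 2
  'd': 2
  'e': 1
Scanning left to right for freq == 1:
  Position 0 ('d'): freq=2, skip
  Position 1 ('a'): freq=3, skip
  Position 2 ('b'): unique! => answer = 2

2


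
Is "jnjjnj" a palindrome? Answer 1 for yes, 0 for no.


Input: jnjjnj
Reversed: jnjjnj
  Compare pos 0 ('j') with pos 5 ('j'): match
  Compare pos 1 ('n') with pos 4 ('n'): match
  Compare pos 2 ('j') with pos 3 ('j'): match
Result: palindrome

1


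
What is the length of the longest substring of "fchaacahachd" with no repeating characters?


Input: "fchaacahachd"
Sliding window (track last position of each char):
  Position 0 ('f'): window [0,0] length 1 -- new best
  Position 1 ('c'): window [0,1] length 2 -- new best
  Position 2 ('h'): window [0,2] length 3 -- new best
  Position 3 ('a'): window [0,3] length 4 -- new best
  Position 4 ('a'): repeat (last at 3), move window start to 4
  Position 4 ('a'): window [4,4] length 1
  Position 5 ('c'): window [4,5] length 2
  Position 6 ('a'): repeat (last at 4), move window start to 5
  Position 6 ('a'): window [5,6] length 2
  Position 7 ('h'): window [5,7] length 3
  Position 8 ('a'): repeat (last at 6), move window start to 7
  Position 8 ('a'): window [7,8] length 2
  Position 9 ('c'): window [7,9] length 3
  Position 10 ('h'): repeat (last at 7), move window start to 8
  Position 10 ('h'): window [8,10] length 3
  Position 11 ('d'): window [8,11] length 4
Longest substring with no repeats: "fcha" with length 4

4


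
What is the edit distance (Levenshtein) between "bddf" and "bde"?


Computing edit distance: "bddf" -> "bde"
DP table:
           b    d    e
      0    1    2    3
  b   1    0    1    2
  d   2    1    0    1
  d   3    2    1    1
  f   4    3    2    2
Edit distance = dp[4][3] = 2

2


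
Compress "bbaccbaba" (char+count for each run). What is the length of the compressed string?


Input: bbaccbaba
Runs:
  'b' x 2 => "b2"
  'a' x 1 => "a1"
  'c' x 2 => "c2"
  'b' x 1 => "b1"
  'a' x 1 => "a1"
  'b' x 1 => "b1"
  'a' x 1 => "a1"
Compressed: "b2a1c2b1a1b1a1"
Compressed length: 14

14


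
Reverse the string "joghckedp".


Input: joghckedp
Reading characters right to left:
  Position 8: 'p'
  Position 7: 'd'
  Position 6: 'e'
  Position 5: 'k'
  Position 4: 'c'
  Position 3: 'h'
  Position 2: 'g'
  Position 1: 'o'
  Position 0: 'j'
Reversed: pdekchgoj

pdekchgoj


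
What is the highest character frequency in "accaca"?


Input: accaca
Character counts:
  'a': 3
  'c': 3
Maximum frequency: 3

3


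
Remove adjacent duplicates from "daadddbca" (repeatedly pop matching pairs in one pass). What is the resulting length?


Input: daadddbca
Stack-based adjacent duplicate removal:
  Read 'd': push. Stack: d
  Read 'a': push. Stack: da
  Read 'a': matches stack top 'a' => pop. Stack: d
  Read 'd': matches stack top 'd' => pop. Stack: (empty)
  Read 'd': push. Stack: d
  Read 'd': matches stack top 'd' => pop. Stack: (empty)
  Read 'b': push. Stack: b
  Read 'c': push. Stack: bc
  Read 'a': push. Stack: bca
Final stack: "bca" (length 3)

3


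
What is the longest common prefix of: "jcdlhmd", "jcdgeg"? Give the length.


Words: jcdlhmd, jcdgeg
  Position 0: all 'j' => match
  Position 1: all 'c' => match
  Position 2: all 'd' => match
  Position 3: ('l', 'g') => mismatch, stop
LCP = "jcd" (length 3)

3


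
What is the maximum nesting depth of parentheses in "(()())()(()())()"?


Input: "(()())()(()())()"
Tracking depth:
  Position 0 '(': depth becomes 1
  Position 1 '(': depth becomes 2
  Position 2 ')': depth becomes 1
  Position 3 '(': depth becomes 2
  Position 4 ')': depth becomes 1
  Position 5 ')': depth becomes 0
  Position 6 '(': depth becomes 1
  Position 7 ')': depth becomes 0
  Position 8 '(': depth becomes 1
  Position 9 '(': depth becomes 2
  Position 10 ')': depth becomes 1
  Position 11 '(': depth becomes 2
  Position 12 ')': depth becomes 1
  Position 13 ')': depth becomes 0
  Position 14 '(': depth becomes 1
  Position 15 ')': depth becomes 0
Maximum depth reached: 2

2


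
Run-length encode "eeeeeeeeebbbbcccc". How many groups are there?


Input: eeeeeeeeebbbbcccc
Scanning for consecutive runs:
  Group 1: 'e' x 9 (positions 0-8)
  Group 2: 'b' x 4 (positions 9-12)
  Group 3: 'c' x 4 (positions 13-16)
Total groups: 3

3


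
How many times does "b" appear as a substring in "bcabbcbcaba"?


Searching for "b" in "bcabbcbcaba"
Scanning each position:
  Position 0: "b" => MATCH
  Position 1: "c" => no
  Position 2: "a" => no
  Position 3: "b" => MATCH
  Position 4: "b" => MATCH
  Position 5: "c" => no
  Position 6: "b" => MATCH
  Position 7: "c" => no
  Position 8: "a" => no
  Position 9: "b" => MATCH
  Position 10: "a" => no
Total occurrences: 5

5


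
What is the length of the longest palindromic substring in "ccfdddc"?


Input: "ccfdddc"
Checking substrings for palindromes:
  [3:6] "ddd" (len 3) => palindrome
  [0:2] "cc" (len 2) => palindrome
  [3:5] "dd" (len 2) => palindrome
  [4:6] "dd" (len 2) => palindrome
Longest palindromic substring: "ddd" with length 3

3


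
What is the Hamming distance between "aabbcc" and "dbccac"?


Comparing "aabbcc" and "dbccac" position by position:
  Position 0: 'a' vs 'd' => differ
  Position 1: 'a' vs 'b' => differ
  Position 2: 'b' vs 'c' => differ
  Position 3: 'b' vs 'c' => differ
  Position 4: 'c' vs 'a' => differ
  Position 5: 'c' vs 'c' => same
Total differences (Hamming distance): 5

5


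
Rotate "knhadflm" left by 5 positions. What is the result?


Input: "knhadflm", rotate left by 5
First 5 characters: "knhad"
Remaining characters: "flm"
Concatenate remaining + first: "flm" + "knhad" = "flmknhad"

flmknhad


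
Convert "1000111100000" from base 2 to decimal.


Input: "1000111100000" in base 2
Positional expansion:
  Digit '1' (value 1) x 2^12 = 4096
  Digit '0' (value 0) x 2^11 = 0
  Digit '0' (value 0) x 2^10 = 0
  Digit '0' (value 0) x 2^9 = 0
  Digit '1' (value 1) x 2^8 = 256
  Digit '1' (value 1) x 2^7 = 128
  Digit '1' (value 1) x 2^6 = 64
  Digit '1' (value 1) x 2^5 = 32
  Digit '0' (value 0) x 2^4 = 0
  Digit '0' (value 0) x 2^3 = 0
  Digit '0' (value 0) x 2^2 = 0
  Digit '0' (value 0) x 2^1 = 0
  Digit '0' (value 0) x 2^0 = 0
Sum = 4576

4576


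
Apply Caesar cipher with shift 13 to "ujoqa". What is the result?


Caesar cipher: shift "ujoqa" by 13
  'u' (pos 20) + 13 = pos 7 = 'h'
  'j' (pos 9) + 13 = pos 22 = 'w'
  'o' (pos 14) + 13 = pos 1 = 'b'
  'q' (pos 16) + 13 = pos 3 = 'd'
  'a' (pos 0) + 13 = pos 13 = 'n'
Result: hwbdn

hwbdn


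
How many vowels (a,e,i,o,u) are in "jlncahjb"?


Input: jlncahjb
Checking each character:
  'j' at position 0: consonant
  'l' at position 1: consonant
  'n' at position 2: consonant
  'c' at position 3: consonant
  'a' at position 4: vowel (running total: 1)
  'h' at position 5: consonant
  'j' at position 6: consonant
  'b' at position 7: consonant
Total vowels: 1

1


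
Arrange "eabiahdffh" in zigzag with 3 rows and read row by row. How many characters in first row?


Zigzag "eabiahdffh" into 3 rows:
Placing characters:
  'e' => row 0
  'a' => row 1
  'b' => row 2
  'i' => row 1
  'a' => row 0
  'h' => row 1
  'd' => row 2
  'f' => row 1
  'f' => row 0
  'h' => row 1
Rows:
  Row 0: "eaf"
  Row 1: "aihfh"
  Row 2: "bd"
First row length: 3

3


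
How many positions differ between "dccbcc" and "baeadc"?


Comparing "dccbcc" and "baeadc" position by position:
  Position 0: 'd' vs 'b' => DIFFER
  Position 1: 'c' vs 'a' => DIFFER
  Position 2: 'c' vs 'e' => DIFFER
  Position 3: 'b' vs 'a' => DIFFER
  Position 4: 'c' vs 'd' => DIFFER
  Position 5: 'c' vs 'c' => same
Positions that differ: 5

5


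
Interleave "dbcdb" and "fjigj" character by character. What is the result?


Interleaving "dbcdb" and "fjigj":
  Position 0: 'd' from first, 'f' from second => "df"
  Position 1: 'b' from first, 'j' from second => "bj"
  Position 2: 'c' from first, 'i' from second => "ci"
  Position 3: 'd' from first, 'g' from second => "dg"
  Position 4: 'b' from first, 'j' from second => "bj"
Result: dfbjcidgbj

dfbjcidgbj


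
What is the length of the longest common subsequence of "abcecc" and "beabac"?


LCS of "abcecc" and "beabac"
DP table:
           b    e    a    b    a    c
      0    0    0    0    0    0    0
  a   0    0    0    1    1    1    1
  b   0    1    1    1    2    2    2
  c   0    1    1    1    2    2    3
  e   0    1    2    2    2    2    3
  c   0    1    2    2    2    2    3
  c   0    1    2    2    2    2    3
LCS length = dp[6][6] = 3

3


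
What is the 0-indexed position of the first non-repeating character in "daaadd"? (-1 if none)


Input: daaadd
Character frequencies:
  'a': 3
  'd': 3
Scanning left to right for freq == 1:
  Position 0 ('d'): freq=3, skip
  Position 1 ('a'): freq=3, skip
  Position 2 ('a'): freq=3, skip
  Position 3 ('a'): freq=3, skip
  Position 4 ('d'): freq=3, skip
  Position 5 ('d'): freq=3, skip
  No unique character found => answer = -1

-1


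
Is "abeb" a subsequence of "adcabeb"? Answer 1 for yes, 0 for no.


Check if "abeb" is a subsequence of "adcabeb"
Greedy scan:
  Position 0 ('a'): matches sub[0] = 'a'
  Position 1 ('d'): no match needed
  Position 2 ('c'): no match needed
  Position 3 ('a'): no match needed
  Position 4 ('b'): matches sub[1] = 'b'
  Position 5 ('e'): matches sub[2] = 'e'
  Position 6 ('b'): matches sub[3] = 'b'
All 4 characters matched => is a subsequence

1


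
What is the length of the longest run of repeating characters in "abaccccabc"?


Input: "abaccccabc"
Scanning for longest run:
  Position 1 ('b'): new char, reset run to 1
  Position 2 ('a'): new char, reset run to 1
  Position 3 ('c'): new char, reset run to 1
  Position 4 ('c'): continues run of 'c', length=2
  Position 5 ('c'): continues run of 'c', length=3
  Position 6 ('c'): continues run of 'c', length=4
  Position 7 ('a'): new char, reset run to 1
  Position 8 ('b'): new char, reset run to 1
  Position 9 ('c'): new char, reset run to 1
Longest run: 'c' with length 4

4


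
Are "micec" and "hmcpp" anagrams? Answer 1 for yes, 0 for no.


Strings: "micec", "hmcpp"
Sorted first:  cceim
Sorted second: chmpp
Differ at position 1: 'c' vs 'h' => not anagrams

0


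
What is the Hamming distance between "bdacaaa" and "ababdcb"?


Comparing "bdacaaa" and "ababdcb" position by position:
  Position 0: 'b' vs 'a' => differ
  Position 1: 'd' vs 'b' => differ
  Position 2: 'a' vs 'a' => same
  Position 3: 'c' vs 'b' => differ
  Position 4: 'a' vs 'd' => differ
  Position 5: 'a' vs 'c' => differ
  Position 6: 'a' vs 'b' => differ
Total differences (Hamming distance): 6

6


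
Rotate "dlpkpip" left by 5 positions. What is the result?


Input: "dlpkpip", rotate left by 5
First 5 characters: "dlpkp"
Remaining characters: "ip"
Concatenate remaining + first: "ip" + "dlpkp" = "ipdlpkp"

ipdlpkp


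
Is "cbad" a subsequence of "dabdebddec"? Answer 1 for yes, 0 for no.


Check if "cbad" is a subsequence of "dabdebddec"
Greedy scan:
  Position 0 ('d'): no match needed
  Position 1 ('a'): no match needed
  Position 2 ('b'): no match needed
  Position 3 ('d'): no match needed
  Position 4 ('e'): no match needed
  Position 5 ('b'): no match needed
  Position 6 ('d'): no match needed
  Position 7 ('d'): no match needed
  Position 8 ('e'): no match needed
  Position 9 ('c'): matches sub[0] = 'c'
Only matched 1/4 characters => not a subsequence

0


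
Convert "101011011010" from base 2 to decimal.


Input: "101011011010" in base 2
Positional expansion:
  Digit '1' (value 1) x 2^11 = 2048
  Digit '0' (value 0) x 2^10 = 0
  Digit '1' (value 1) x 2^9 = 512
  Digit '0' (value 0) x 2^8 = 0
  Digit '1' (value 1) x 2^7 = 128
  Digit '1' (value 1) x 2^6 = 64
  Digit '0' (value 0) x 2^5 = 0
  Digit '1' (value 1) x 2^4 = 16
  Digit '1' (value 1) x 2^3 = 8
  Digit '0' (value 0) x 2^2 = 0
  Digit '1' (value 1) x 2^1 = 2
  Digit '0' (value 0) x 2^0 = 0
Sum = 2778

2778


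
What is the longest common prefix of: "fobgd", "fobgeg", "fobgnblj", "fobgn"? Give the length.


Words: fobgd, fobgeg, fobgnblj, fobgn
  Position 0: all 'f' => match
  Position 1: all 'o' => match
  Position 2: all 'b' => match
  Position 3: all 'g' => match
  Position 4: ('d', 'e', 'n', 'n') => mismatch, stop
LCP = "fobg" (length 4)

4


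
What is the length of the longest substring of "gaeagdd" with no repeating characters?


Input: "gaeagdd"
Sliding window (track last position of each char):
  Position 0 ('g'): window [0,0] length 1 -- new best
  Position 1 ('a'): window [0,1] length 2 -- new best
  Position 2 ('e'): window [0,2] length 3 -- new best
  Position 3 ('a'): repeat (last at 1), move window start to 2
  Position 3 ('a'): window [2,3] length 2
  Position 4 ('g'): window [2,4] length 3
  Position 5 ('d'): window [2,5] length 4 -- new best
  Position 6 ('d'): repeat (last at 5), move window start to 6
  Position 6 ('d'): window [6,6] length 1
Longest substring with no repeats: "eagd" with length 4

4


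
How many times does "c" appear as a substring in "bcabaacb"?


Searching for "c" in "bcabaacb"
Scanning each position:
  Position 0: "b" => no
  Position 1: "c" => MATCH
  Position 2: "a" => no
  Position 3: "b" => no
  Position 4: "a" => no
  Position 5: "a" => no
  Position 6: "c" => MATCH
  Position 7: "b" => no
Total occurrences: 2

2


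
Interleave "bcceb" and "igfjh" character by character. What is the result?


Interleaving "bcceb" and "igfjh":
  Position 0: 'b' from first, 'i' from second => "bi"
  Position 1: 'c' from first, 'g' from second => "cg"
  Position 2: 'c' from first, 'f' from second => "cf"
  Position 3: 'e' from first, 'j' from second => "ej"
  Position 4: 'b' from first, 'h' from second => "bh"
Result: bicgcfejbh

bicgcfejbh


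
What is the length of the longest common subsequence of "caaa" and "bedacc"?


LCS of "caaa" and "bedacc"
DP table:
           b    e    d    a    c    c
      0    0    0    0    0    0    0
  c   0    0    0    0    0    1    1
  a   0    0    0    0    1    1    1
  a   0    0    0    0    1    1    1
  a   0    0    0    0    1    1    1
LCS length = dp[4][6] = 1

1


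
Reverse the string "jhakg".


Input: jhakg
Reading characters right to left:
  Position 4: 'g'
  Position 3: 'k'
  Position 2: 'a'
  Position 1: 'h'
  Position 0: 'j'
Reversed: gkahj

gkahj


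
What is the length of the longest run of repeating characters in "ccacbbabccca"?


Input: "ccacbbabccca"
Scanning for longest run:
  Position 1 ('c'): continues run of 'c', length=2
  Position 2 ('a'): new char, reset run to 1
  Position 3 ('c'): new char, reset run to 1
  Position 4 ('b'): new char, reset run to 1
  Position 5 ('b'): continues run of 'b', length=2
  Position 6 ('a'): new char, reset run to 1
  Position 7 ('b'): new char, reset run to 1
  Position 8 ('c'): new char, reset run to 1
  Position 9 ('c'): continues run of 'c', length=2
  Position 10 ('c'): continues run of 'c', length=3
  Position 11 ('a'): new char, reset run to 1
Longest run: 'c' with length 3

3


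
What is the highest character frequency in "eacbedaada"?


Input: eacbedaada
Character counts:
  'a': 4
  'b': 1
  'c': 1
  'd': 2
  'e': 2
Maximum frequency: 4

4


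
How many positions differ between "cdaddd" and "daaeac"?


Comparing "cdaddd" and "daaeac" position by position:
  Position 0: 'c' vs 'd' => DIFFER
  Position 1: 'd' vs 'a' => DIFFER
  Position 2: 'a' vs 'a' => same
  Position 3: 'd' vs 'e' => DIFFER
  Position 4: 'd' vs 'a' => DIFFER
  Position 5: 'd' vs 'c' => DIFFER
Positions that differ: 5

5


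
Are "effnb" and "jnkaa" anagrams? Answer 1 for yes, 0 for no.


Strings: "effnb", "jnkaa"
Sorted first:  beffn
Sorted second: aajkn
Differ at position 0: 'b' vs 'a' => not anagrams

0


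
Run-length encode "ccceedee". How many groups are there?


Input: ccceedee
Scanning for consecutive runs:
  Group 1: 'c' x 3 (positions 0-2)
  Group 2: 'e' x 2 (positions 3-4)
  Group 3: 'd' x 1 (positions 5-5)
  Group 4: 'e' x 2 (positions 6-7)
Total groups: 4

4
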